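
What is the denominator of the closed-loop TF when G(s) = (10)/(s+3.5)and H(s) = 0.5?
Characteristic poly = G_den * H_den + G_num * H_num = (s + 3.5) + (5) = s + 8.5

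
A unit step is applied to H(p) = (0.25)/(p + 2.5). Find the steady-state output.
FVT: lim_{t→∞} y(t) = lim_{p→0} p*Y(p) where Y(p) = H(p)/p.
= lim_{p→0} H(p) = H(0) = num(0)/den(0) = 0.25/2.5 = 0.1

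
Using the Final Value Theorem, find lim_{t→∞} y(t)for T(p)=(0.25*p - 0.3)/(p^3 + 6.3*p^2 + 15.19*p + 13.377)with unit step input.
FVT: lim_{t→∞} y(t) = lim_{p→0} p*Y(p) where Y(p) = T(p)/p.
= lim_{p→0} T(p) = T(0) = num(0)/den(0) = -0.3/13.377 = -0.02243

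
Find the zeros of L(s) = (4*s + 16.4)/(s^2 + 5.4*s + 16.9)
Set numerator = 0: 4*s + 16.4 = 0 → Zeros: -4.1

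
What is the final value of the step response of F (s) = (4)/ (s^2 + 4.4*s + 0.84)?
FVT: lim_{t→∞} y(t) = lim_{s→0} s*Y(s) where Y(s) = F(s)/s.
= lim_{s→0} F(s) = F(0) = num(0)/den(0) = 4/0.84 = 4.762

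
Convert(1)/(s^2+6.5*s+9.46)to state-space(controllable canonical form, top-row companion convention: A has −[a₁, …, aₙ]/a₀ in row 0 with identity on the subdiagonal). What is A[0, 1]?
Reachable canonical form for den = s^2 + 6.5*s + 9.46: top row of A = -[a₁,a₂,...,aₙ]/a₀, ones on the subdiagonal, zeros elsewhere.
A = [[-6.5, -9.46], [1, 0]].
A[0,1] = -9.46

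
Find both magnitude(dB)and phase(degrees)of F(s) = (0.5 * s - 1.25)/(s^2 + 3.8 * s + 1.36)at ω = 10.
Substitute s = j*10: F(j10) = 0.0280387 - 0.0398878j.
|F| = 20*log₁₀(sqrt(Re²+Im²)) = -26.24 dB.
∠F = atan2(Im, Re) = -54.90°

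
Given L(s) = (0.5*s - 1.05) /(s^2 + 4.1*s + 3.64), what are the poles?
Set denominator = 0: s^2 + 4.1*s + 3.64 = (s + 1.3)(s + 2.8) = 0 → Poles: -1.3, -2.8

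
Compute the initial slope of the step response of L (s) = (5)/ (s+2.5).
IVT: y'(0⁺) = lim_{s→∞} s²·Y(s) = lim_{s→∞} s·L(s).
deg(num) = 0, deg(den) = 1, relative degree = 1, so s·L(s) → (leading num)/(leading den) = 5/1 = 5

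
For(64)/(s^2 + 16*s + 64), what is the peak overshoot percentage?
Standard form: ωn²/(s²+2ζωn·s+ωn²) → ωn = 8, ζ = 1.
ζ ≥ 1, so the response is non-oscillatory: peak overshoot = 0%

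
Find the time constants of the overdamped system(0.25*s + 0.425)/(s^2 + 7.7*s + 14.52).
Overdamped: real poles at -3.3, -4.4. τ = -1/pole → τ₁ = 0.303, τ₂ = 0.2273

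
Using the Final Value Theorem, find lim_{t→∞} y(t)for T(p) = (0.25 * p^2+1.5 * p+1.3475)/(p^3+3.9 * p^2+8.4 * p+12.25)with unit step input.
FVT: lim_{t→∞} y(t) = lim_{p→0} p*Y(p) where Y(p) = T(p)/p.
= lim_{p→0} T(p) = T(0) = num(0)/den(0) = 1.3475/12.25 = 0.11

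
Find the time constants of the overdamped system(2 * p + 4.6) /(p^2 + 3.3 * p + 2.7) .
Overdamped: real poles at -1.5, -1.8. τ = -1/pole → τ₁ = 0.6667, τ₂ = 0.5556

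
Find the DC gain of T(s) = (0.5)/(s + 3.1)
DC gain = T(0) = num(0)/den(0) = 0.5/3.1 = 0.1613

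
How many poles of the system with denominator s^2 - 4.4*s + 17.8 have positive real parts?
Poles: 2.2 + 3.6j, 2.2 - 3.6j. RHP poles (Re>0): 2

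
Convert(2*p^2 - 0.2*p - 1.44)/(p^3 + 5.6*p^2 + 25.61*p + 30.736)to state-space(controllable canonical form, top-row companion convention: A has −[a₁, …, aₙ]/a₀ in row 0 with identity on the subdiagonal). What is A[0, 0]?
Reachable canonical form for den = p^3 + 5.6*p^2 + 25.61*p + 30.736: top row of A = -[a₁,a₂,...,aₙ]/a₀, ones on the subdiagonal, zeros elsewhere.
A = [[-5.6, -25.61, -30.736], [1, 0, 0], [0, 1, 0]].
A[0,0] = -5.6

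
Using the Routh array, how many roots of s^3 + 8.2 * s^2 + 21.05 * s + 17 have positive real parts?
Routh array:
s^3: [1, 21.05]; s^2: [8.2, 17]; s^1: [18.9768]; s^0: [17]
First column: [1, 8.2, 18.9768, 17]. Sign changes = RHP roots = 0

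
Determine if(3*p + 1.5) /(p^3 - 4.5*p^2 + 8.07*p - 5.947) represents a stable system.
Denominator: p^3 - 4.5*p^2 + 8.07*p - 5.947 = (p - 1.9)(p^2 - 2.6*p + 3.13). Poles: 1.3 + 1.2j, 1.3 - 1.2j, 1.9. All Re(p)<0: No (unstable)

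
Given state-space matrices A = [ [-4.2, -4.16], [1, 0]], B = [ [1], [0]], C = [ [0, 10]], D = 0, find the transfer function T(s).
T(s) = C(sI - A)⁻¹B + D.
Characteristic polynomial det(sI - A) = s^2 + 4.2*s + 4.16.
Numerator from C·adj(sI-A)·B + D·det(sI-A) = 10.
T(s) = (10)/(s^2 + 4.2*s + 4.16)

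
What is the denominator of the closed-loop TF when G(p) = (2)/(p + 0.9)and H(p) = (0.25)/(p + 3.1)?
Characteristic poly = G_den * H_den + G_num * H_num = (p^2 + 4*p + 2.79) + (0.5) = p^2 + 4*p + 3.29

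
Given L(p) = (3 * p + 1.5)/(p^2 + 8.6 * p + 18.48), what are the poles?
Set denominator = 0: p^2 + 8.6*p + 18.48 = (p + 4.4)(p + 4.2) = 0 → Poles: -4.2, -4.4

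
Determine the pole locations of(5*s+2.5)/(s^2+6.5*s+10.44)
Set denominator = 0: s^2 + 6.5*s + 10.44 = (s + 2.9)(s + 3.6) = 0 → Poles: -2.9, -3.6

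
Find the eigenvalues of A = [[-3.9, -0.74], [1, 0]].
Eigenvalues solve det(λI - A) = 0.
Characteristic polynomial: λ^2 + 3.9*λ + 0.74 = 0.
Factor: (λ + 3.7)(λ + 0.2) = 0.
Roots: -0.2, -3.7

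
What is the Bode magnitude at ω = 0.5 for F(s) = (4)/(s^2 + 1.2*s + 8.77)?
Substitute s = j*0.5: F(j0.5) = 0.467167 - 0.0328991j.
|F(j0.5)| = sqrt(Re² + Im²) = 0.4683.
20*log₁₀(0.4683) = -6.59 dB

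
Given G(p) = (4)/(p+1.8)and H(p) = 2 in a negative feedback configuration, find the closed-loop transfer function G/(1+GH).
Closed-loop T = G/(1+GH).
Numerator: G_num * H_den = 4.
Denominator: G_den * H_den + G_num * H_num = (p + 1.8) + (8) = p + 9.8.
T(p) = (4)/(p + 9.8)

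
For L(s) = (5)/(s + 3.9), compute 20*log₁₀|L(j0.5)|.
Substitute s = j*0.5: L(j0.5) = 1.26132 - 0.161708j.
|L(j0.5)| = sqrt(Re² + Im²) = 1.272.
20*log₁₀(1.272) = 2.09 dB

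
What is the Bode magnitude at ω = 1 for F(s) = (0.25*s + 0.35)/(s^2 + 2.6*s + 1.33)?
Substitute s = j*1: F(j1) = 0.111444 - 0.120471j.
|F(j1)| = sqrt(Re² + Im²) = 0.1641.
20*log₁₀(0.1641) = -15.70 dB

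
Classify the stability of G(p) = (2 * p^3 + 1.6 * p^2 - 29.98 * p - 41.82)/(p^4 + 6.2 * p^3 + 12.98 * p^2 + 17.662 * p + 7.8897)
Denominator: p^4 + 6.2*p^3 + 12.98*p^2 + 17.662*p + 7.8897 = (p + 0.7)(p + 3.9)(p^2 + 1.6*p + 2.89). Poles: -0.7, -0.8 + 1.5j, -0.8 - 1.5j, -3.9. Stable (all poles in LHP)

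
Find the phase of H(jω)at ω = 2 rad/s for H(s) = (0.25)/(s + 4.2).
Substitute s = j*2: H(j2) = 0.0485213 - 0.0231054j.
∠H(j2) = atan2(Im, Re) = atan2(-0.0231054, 0.0485213) = -25.46°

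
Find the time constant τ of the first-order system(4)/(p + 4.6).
First-order system: τ = -1/pole. Pole = -4.6. τ = -1/(-4.6) = 0.2174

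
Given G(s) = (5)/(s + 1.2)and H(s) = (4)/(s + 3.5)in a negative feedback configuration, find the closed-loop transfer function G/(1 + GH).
Closed-loop T = G/(1+GH).
Numerator: G_num * H_den = 5*s + 17.5.
Denominator: G_den * H_den + G_num * H_num = (s^2 + 4.7*s + 4.2) + (20) = s^2 + 4.7*s + 24.2.
T(s) = (5*s + 17.5)/(s^2 + 4.7*s + 24.2)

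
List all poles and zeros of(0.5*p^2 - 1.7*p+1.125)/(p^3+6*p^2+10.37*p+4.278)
Set denominator = 0: p^3 + 6*p^2 + 10.37*p + 4.278 = (p + 0.6)(p + 2.3)(p + 3.1) = 0 → Poles: -0.6, -2.3, -3.1
Set numerator = 0: 0.5*p^2 - 1.7*p + 1.125 = 0.5*(p - 2.5)(p - 0.9) = 0 → Zeros: 0.9, 2.5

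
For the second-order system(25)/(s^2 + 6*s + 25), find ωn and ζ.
Standard form: ωn²/(s²+2ζωn·s+ωn²).
const=25=ωn² → ωn=5, s coeff=6=2ζωn → ζ=0.6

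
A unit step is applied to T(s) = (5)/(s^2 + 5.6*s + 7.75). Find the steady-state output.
FVT: lim_{t→∞} y(t) = lim_{s→0} s*Y(s) where Y(s) = T(s)/s.
= lim_{s→0} T(s) = T(0) = num(0)/den(0) = 5/7.75 = 0.6452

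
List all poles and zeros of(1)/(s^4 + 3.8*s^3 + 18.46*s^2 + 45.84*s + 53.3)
Set denominator = 0: s^4 + 3.8*s^3 + 18.46*s^2 + 45.84*s + 53.3 = (s^2 + 0.4*s + 13)(s^2 + 3.4*s + 4.1) = 0 → Poles: -0.2 + 3.6j, -0.2 - 3.6j, -1.7 + 1.1j, -1.7 - 1.1j
Numerator is a nonzero constant (1) → Zeros: none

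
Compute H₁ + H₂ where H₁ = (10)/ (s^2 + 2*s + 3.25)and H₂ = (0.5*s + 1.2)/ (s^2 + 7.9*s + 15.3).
Parallel: H = H₁ + H₂ = (n₁·d₂ + n₂·d₁)/(d₁·d₂).
n₁·d₂ = 10*s^2 + 79*s + 153. n₂·d₁ = 0.5*s^3 + 2.2*s^2 + 4.025*s + 3.9. Sum = 0.5*s^3 + 12.2*s^2 + 83.025*s + 156.9. d₁·d₂ = s^4 + 9.9*s^3 + 34.35*s^2 + 56.275*s + 49.725.
H(s) = (0.5*s^3 + 12.2*s^2 + 83.025*s + 156.9)/(s^4 + 9.9*s^3 + 34.35*s^2 + 56.275*s + 49.725)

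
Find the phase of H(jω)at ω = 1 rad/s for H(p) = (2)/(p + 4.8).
Substitute p = j*1: H(j1) = 0.399334 - 0.0831947j.
∠H(j1) = atan2(Im, Re) = atan2(-0.0831947, 0.399334) = -11.77°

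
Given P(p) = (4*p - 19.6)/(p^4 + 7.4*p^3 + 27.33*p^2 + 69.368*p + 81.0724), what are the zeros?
Set numerator = 0: 4*p - 19.6 = 0 → Zeros: 4.9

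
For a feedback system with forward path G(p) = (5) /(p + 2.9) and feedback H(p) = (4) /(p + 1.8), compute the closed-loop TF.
Closed-loop T = G/(1+GH).
Numerator: G_num * H_den = 5*p + 9.
Denominator: G_den * H_den + G_num * H_num = (p^2 + 4.7*p + 5.22) + (20) = p^2 + 4.7*p + 25.22.
T(p) = (5*p + 9)/(p^2 + 4.7*p + 25.22)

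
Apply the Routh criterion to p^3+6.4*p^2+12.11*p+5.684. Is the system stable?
Routh array:
p^3: [1, 12.11]; p^2: [6.4, 5.684]; p^1: [11.2219]; p^0: [5.684]
First column: [1, 6.4, 11.2219, 5.684]. Sign changes = 0.
Yes, stable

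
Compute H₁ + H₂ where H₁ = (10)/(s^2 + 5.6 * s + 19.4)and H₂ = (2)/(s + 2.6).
Parallel: H = H₁ + H₂ = (n₁·d₂ + n₂·d₁)/(d₁·d₂).
n₁·d₂ = 10*s + 26. n₂·d₁ = 2*s^2 + 11.2*s + 38.8. Sum = 2*s^2 + 21.2*s + 64.8. d₁·d₂ = s^3 + 8.2*s^2 + 33.96*s + 50.44.
H(s) = (2*s^2 + 21.2*s + 64.8)/(s^3 + 8.2*s^2 + 33.96*s + 50.44)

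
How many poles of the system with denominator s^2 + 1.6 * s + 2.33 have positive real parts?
Poles: -0.8 + 1.3j, -0.8 - 1.3j. RHP poles (Re>0): 0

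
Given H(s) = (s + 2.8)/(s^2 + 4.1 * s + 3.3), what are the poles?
Set denominator = 0: s^2 + 4.1*s + 3.3 = (s + 3)(s + 1.1) = 0 → Poles: -1.1, -3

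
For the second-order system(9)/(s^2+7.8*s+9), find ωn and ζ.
Standard form: ωn²/(s²+2ζωn·s+ωn²).
const=9=ωn² → ωn=3, s coeff=7.8=2ζωn → ζ=1.3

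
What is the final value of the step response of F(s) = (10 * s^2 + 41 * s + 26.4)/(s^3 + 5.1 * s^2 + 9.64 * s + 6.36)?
FVT: lim_{t→∞} y(t) = lim_{s→0} s*Y(s) where Y(s) = F(s)/s.
= lim_{s→0} F(s) = F(0) = num(0)/den(0) = 26.4/6.36 = 4.151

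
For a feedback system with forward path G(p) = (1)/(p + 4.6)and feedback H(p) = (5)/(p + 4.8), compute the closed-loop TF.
Closed-loop T = G/(1+GH).
Numerator: G_num * H_den = p + 4.8.
Denominator: G_den * H_den + G_num * H_num = (p^2 + 9.4*p + 22.08) + (5) = p^2 + 9.4*p + 27.08.
T(p) = (p + 4.8)/(p^2 + 9.4*p + 27.08)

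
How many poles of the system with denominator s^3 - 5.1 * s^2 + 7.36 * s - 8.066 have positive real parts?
s^3 - 5.1*s^2 + 7.36*s - 8.066 = (s - 3.7)(s^2 - 1.4*s + 2.18). Poles: 0.7 + 1.3j, 0.7 - 1.3j, 3.7. RHP poles (Re>0): 3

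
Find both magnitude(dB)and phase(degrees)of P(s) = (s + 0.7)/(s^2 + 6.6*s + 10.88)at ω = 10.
Substitute s = j*10: P(j10) = 0.0485931 - 0.0762215j.
|P| = 20*log₁₀(sqrt(Re²+Im²)) = -20.88 dB.
∠P = atan2(Im, Re) = -57.48°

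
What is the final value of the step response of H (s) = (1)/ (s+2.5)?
FVT: lim_{t→∞} y(t) = lim_{s→0} s*Y(s) where Y(s) = H(s)/s.
= lim_{s→0} H(s) = H(0) = num(0)/den(0) = 1/2.5 = 0.4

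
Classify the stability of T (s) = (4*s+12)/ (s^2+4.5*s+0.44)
Denominator: s^2 + 4.5*s + 0.44 = (s + 0.1)(s + 4.4). Poles: -0.1, -4.4. Stable (all poles in LHP)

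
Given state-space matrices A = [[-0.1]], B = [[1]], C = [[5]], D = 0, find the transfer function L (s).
L(s) = C(sI - A)⁻¹B + D.
Characteristic polynomial det(sI - A) = s + 0.1.
Numerator from C·adj(sI-A)·B + D·det(sI-A) = 5.
L(s) = (5)/(s + 0.1)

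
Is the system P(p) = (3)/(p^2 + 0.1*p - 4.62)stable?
Denominator: p^2 + 0.1*p - 4.62 = (p - 2.1)(p + 2.2). Poles: -2.2, 2.1. All Re(p)<0: No (unstable)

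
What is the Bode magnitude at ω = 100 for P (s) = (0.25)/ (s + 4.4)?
Substitute s = j*100: P(j100) = 0.000109787 - 0.00249517j.
|P(j100)| = sqrt(Re² + Im²) = 0.002498.
20*log₁₀(0.002498) = -52.05 dB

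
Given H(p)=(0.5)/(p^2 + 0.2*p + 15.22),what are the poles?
Set denominator = 0: p^2 + 0.2*p + 15.22 = 0 → Poles: -0.1 + 3.9j, -0.1 - 3.9j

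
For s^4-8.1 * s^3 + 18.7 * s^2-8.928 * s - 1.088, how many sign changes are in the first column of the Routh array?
Routh array:
s^4: [1, 18.7, -1.088]; s^3: [-8.1, -8.928]; s^2: [17.5978, -1.088]; s^1: [-9.42879]; s^0: [-1.088]
First column: [1, -8.1, 17.5978, -9.42879, -1.088]. Sign changes = 3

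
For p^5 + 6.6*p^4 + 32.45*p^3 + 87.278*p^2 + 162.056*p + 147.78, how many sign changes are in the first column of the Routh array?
Routh array:
p^5: [1, 32.45, 162.056]; p^4: [6.6, 87.278, 147.78]; p^3: [19.2261, 139.665]; p^2: [39.3332, 147.78]; p^1: [67.4303]; p^0: [147.78]
First column: [1, 6.6, 19.2261, 39.3332, 67.4303, 147.78]. Sign changes = 0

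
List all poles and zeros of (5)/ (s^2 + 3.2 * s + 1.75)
Set denominator = 0: s^2 + 3.2*s + 1.75 = (s + 2.5)(s + 0.7) = 0 → Poles: -0.7, -2.5
Numerator is a nonzero constant (5) → Zeros: none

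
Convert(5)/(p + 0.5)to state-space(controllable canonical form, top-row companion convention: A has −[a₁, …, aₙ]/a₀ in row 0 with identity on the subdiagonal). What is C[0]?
Reachable canonical form: C = numerator coefficients (right-aligned, zero-padded to length n).
num = 5, C = [[5]].
C[0] = 5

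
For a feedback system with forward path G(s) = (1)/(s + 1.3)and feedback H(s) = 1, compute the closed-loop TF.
Closed-loop T = G/(1+GH).
Numerator: G_num * H_den = 1.
Denominator: G_den * H_den + G_num * H_num = (s + 1.3) + (1) = s + 2.3.
T(s) = (1)/(s + 2.3)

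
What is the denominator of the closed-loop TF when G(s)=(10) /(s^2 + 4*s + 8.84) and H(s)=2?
Characteristic poly = G_den * H_den + G_num * H_num = (s^2 + 4*s + 8.84) + (20) = s^2 + 4*s + 28.84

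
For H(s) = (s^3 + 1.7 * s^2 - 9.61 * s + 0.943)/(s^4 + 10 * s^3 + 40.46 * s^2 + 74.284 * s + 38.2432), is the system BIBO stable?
Denominator: s^4 + 10*s^3 + 40.46*s^2 + 74.284*s + 38.2432 = (s + 3.8)(s + 0.8)(s^2 + 5.4*s + 12.58). Poles: -0.8, -2.7 + 2.3j, -2.7 - 2.3j, -3.8. All Re(p)<0: Yes (stable)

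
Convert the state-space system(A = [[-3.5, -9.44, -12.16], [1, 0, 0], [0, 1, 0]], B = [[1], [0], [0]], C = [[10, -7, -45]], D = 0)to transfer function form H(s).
H(s) = C(sI - A)⁻¹B + D.
Characteristic polynomial det(sI - A) = s^3 + 3.5*s^2 + 9.44*s + 12.16.
Numerator from C·adj(sI-A)·B + D·det(sI-A) = 10*s^2 - 7*s - 45.
H(s) = (10*s^2 - 7*s - 45)/(s^3 + 3.5*s^2 + 9.44*s + 12.16)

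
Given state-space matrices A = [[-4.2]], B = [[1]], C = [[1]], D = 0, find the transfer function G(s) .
G(s) = C(sI - A)⁻¹B + D.
Characteristic polynomial det(sI - A) = s + 4.2.
Numerator from C·adj(sI-A)·B + D·det(sI-A) = 1.
G(s) = (1)/(s + 4.2)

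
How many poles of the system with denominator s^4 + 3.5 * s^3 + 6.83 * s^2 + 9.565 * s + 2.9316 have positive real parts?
s^4 + 3.5*s^3 + 6.83*s^2 + 9.565*s + 2.9316 = (s + 2.1)(s + 0.4)(s^2 + s + 3.49). Poles: -0.4, -0.5 + 1.8j, -0.5 - 1.8j, -2.1. RHP poles (Re>0): 0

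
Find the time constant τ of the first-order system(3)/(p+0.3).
First-order system: τ = -1/pole. Pole = -0.3. τ = -1/(-0.3) = 3.333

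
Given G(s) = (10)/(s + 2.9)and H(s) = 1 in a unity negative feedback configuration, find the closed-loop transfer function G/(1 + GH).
Closed-loop T = G/(1+GH).
Numerator: G_num * H_den = 10.
Denominator: G_den * H_den + G_num * H_num = (s + 2.9) + (10) = s + 12.9.
T(s) = (10)/(s + 12.9)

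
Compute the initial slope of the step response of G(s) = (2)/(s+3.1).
IVT: y'(0⁺) = lim_{s→∞} s²·Y(s) = lim_{s→∞} s·G(s).
deg(num) = 0, deg(den) = 1, relative degree = 1, so s·G(s) → (leading num)/(leading den) = 2/1 = 2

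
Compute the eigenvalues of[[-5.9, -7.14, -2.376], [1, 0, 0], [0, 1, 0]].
Eigenvalues solve det(λI - A) = 0.
Characteristic polynomial: λ^3 + 5.9*λ^2 + 7.14*λ + 2.376 = 0.
Factor: (λ + 4.4)(λ + 0.6)(λ + 0.9) = 0.
Roots: -0.6, -0.9, -4.4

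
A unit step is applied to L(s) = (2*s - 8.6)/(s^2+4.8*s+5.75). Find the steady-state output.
FVT: lim_{t→∞} y(t) = lim_{s→0} s*Y(s) where Y(s) = L(s)/s.
= lim_{s→0} L(s) = L(0) = num(0)/den(0) = -8.6/5.75 = -1.496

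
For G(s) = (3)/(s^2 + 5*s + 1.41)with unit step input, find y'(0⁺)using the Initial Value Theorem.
IVT: y'(0⁺) = lim_{s→∞} s²·Y(s) = lim_{s→∞} s·G(s).
deg(num) = 0, deg(den) = 2, relative degree = 2 ≥ 2, so s·G(s) → 0. Initial slope = 0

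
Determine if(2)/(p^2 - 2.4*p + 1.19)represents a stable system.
Denominator: p^2 - 2.4*p + 1.19 = (p - 1.7)(p - 0.7). Poles: 0.7, 1.7. All Re(p)<0: No (unstable)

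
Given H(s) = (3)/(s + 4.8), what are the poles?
Set denominator = 0: s + 4.8 = 0 → Poles: -4.8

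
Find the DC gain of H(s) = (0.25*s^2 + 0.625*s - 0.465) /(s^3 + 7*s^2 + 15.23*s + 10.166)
DC gain = H(0) = num(0)/den(0) = -0.465/10.166 = -0.04574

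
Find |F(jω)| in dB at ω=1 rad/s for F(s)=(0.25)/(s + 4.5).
Substitute s = j*1: F(j1) = 0.0529412 - 0.0117647j.
|F(j1)| = sqrt(Re² + Im²) = 0.05423.
20*log₁₀(0.05423) = -25.31 dB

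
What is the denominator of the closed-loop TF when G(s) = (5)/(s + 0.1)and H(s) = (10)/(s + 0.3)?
Characteristic poly = G_den * H_den + G_num * H_num = (s^2 + 0.4*s + 0.03) + (50) = s^2 + 0.4*s + 50.03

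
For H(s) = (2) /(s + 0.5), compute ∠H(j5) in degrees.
Substitute s = j*5: H(j5) = 0.039604 - 0.39604j.
∠H(j5) = atan2(Im, Re) = atan2(-0.39604, 0.039604) = -84.29°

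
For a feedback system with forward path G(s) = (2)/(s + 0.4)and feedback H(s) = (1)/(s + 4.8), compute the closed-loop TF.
Closed-loop T = G/(1+GH).
Numerator: G_num * H_den = 2*s + 9.6.
Denominator: G_den * H_den + G_num * H_num = (s^2 + 5.2*s + 1.92) + (2) = s^2 + 5.2*s + 3.92.
T(s) = (2*s + 9.6)/(s^2 + 5.2*s + 3.92)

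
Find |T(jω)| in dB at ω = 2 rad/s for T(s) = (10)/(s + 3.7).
Substitute s = j*2: T(j2) = 2.09158 - 1.13058j.
|T(j2)| = sqrt(Re² + Im²) = 2.378.
20*log₁₀(2.378) = 7.52 dB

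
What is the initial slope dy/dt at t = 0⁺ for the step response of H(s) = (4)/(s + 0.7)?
IVT: y'(0⁺) = lim_{s→∞} s²·Y(s) = lim_{s→∞} s·H(s).
deg(num) = 0, deg(den) = 1, relative degree = 1, so s·H(s) → (leading num)/(leading den) = 4/1 = 4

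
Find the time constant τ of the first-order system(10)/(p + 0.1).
First-order system: τ = -1/pole. Pole = -0.1. τ = -1/(-0.1) = 10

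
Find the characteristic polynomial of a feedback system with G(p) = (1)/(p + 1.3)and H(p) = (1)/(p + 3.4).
Characteristic poly = G_den * H_den + G_num * H_num = (p^2 + 4.7*p + 4.42) + (1) = p^2 + 4.7*p + 5.42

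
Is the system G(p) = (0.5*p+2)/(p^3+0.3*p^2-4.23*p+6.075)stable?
Denominator: p^3 + 0.3*p^2 - 4.23*p + 6.075 = (p + 2.7)(p^2 - 2.4*p + 2.25). Poles: -2.7, 1.2 + 0.9j, 1.2 - 0.9j. All Re(p)<0: No (unstable)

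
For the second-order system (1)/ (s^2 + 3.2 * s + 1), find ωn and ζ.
Standard form: ωn²/(s²+2ζωn·s+ωn²).
const=1=ωn² → ωn=1, s coeff=3.2=2ζωn → ζ=1.6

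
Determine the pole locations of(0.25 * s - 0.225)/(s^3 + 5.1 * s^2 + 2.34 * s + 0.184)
Set denominator = 0: s^3 + 5.1*s^2 + 2.34*s + 0.184 = (s + 0.4)(s + 0.1)(s + 4.6) = 0 → Poles: -0.1, -0.4, -4.6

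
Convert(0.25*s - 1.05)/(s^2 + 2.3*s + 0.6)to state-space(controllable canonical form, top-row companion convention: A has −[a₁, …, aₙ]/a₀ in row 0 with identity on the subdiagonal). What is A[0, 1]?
Reachable canonical form for den = s^2 + 2.3*s + 0.6: top row of A = -[a₁,a₂,...,aₙ]/a₀, ones on the subdiagonal, zeros elsewhere.
A = [[-2.3, -0.6], [1, 0]].
A[0,1] = -0.6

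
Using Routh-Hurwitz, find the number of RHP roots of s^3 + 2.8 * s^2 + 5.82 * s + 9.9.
Routh array:
s^3: [1, 5.82]; s^2: [2.8, 9.9]; s^1: [2.28429]; s^0: [9.9]
First column: [1, 2.8, 2.28429, 9.9]. Sign changes = RHP roots = 0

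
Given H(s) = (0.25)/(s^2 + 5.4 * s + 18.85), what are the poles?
Set denominator = 0: s^2 + 5.4*s + 18.85 = 0 → Poles: -2.7 + 3.4j, -2.7 - 3.4j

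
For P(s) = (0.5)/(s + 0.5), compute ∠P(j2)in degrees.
Substitute s = j*2: P(j2) = 0.0588235 - 0.235294j.
∠P(j2) = atan2(Im, Re) = atan2(-0.235294, 0.0588235) = -75.96°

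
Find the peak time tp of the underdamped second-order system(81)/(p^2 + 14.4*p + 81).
Standard form: ωn²/(p²+2ζωn·p+ωn²) → ωn = 9, ζ = 0.8.
ωd = ωn·√(1-ζ²) = 9·√(1-0.8²) = 5.4.
tp = π/ωd = π/5.4 = 0.5818 s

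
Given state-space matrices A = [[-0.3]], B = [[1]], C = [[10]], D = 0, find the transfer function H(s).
H(s) = C(sI - A)⁻¹B + D.
Characteristic polynomial det(sI - A) = s + 0.3.
Numerator from C·adj(sI-A)·B + D·det(sI-A) = 10.
H(s) = (10)/(s + 0.3)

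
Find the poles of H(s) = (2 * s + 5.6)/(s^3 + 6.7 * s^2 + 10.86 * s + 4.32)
Set denominator = 0: s^3 + 6.7*s^2 + 10.86*s + 4.32 = (s + 0.6)(s + 4.5)(s + 1.6) = 0 → Poles: -0.6, -1.6, -4.5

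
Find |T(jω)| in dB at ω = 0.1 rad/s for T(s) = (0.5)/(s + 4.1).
Substitute s = j*0.1: T(j0.1) = 0.121879 - 0.00297265j.
|T(j0.1)| = sqrt(Re² + Im²) = 0.1219.
20*log₁₀(0.1219) = -18.28 dB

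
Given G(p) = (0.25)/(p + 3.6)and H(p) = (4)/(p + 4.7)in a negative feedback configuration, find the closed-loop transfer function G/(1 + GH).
Closed-loop T = G/(1+GH).
Numerator: G_num * H_den = 0.25*p + 1.175.
Denominator: G_den * H_den + G_num * H_num = (p^2 + 8.3*p + 16.92) + (1) = p^2 + 8.3*p + 17.92.
T(p) = (0.25*p + 1.175)/(p^2 + 8.3*p + 17.92)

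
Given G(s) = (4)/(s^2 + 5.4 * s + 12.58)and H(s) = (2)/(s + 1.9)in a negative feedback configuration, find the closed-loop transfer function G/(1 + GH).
Closed-loop T = G/(1+GH).
Numerator: G_num * H_den = 4*s + 7.6.
Denominator: G_den * H_den + G_num * H_num = (s^3 + 7.3*s^2 + 22.84*s + 23.902) + (8) = s^3 + 7.3*s^2 + 22.84*s + 31.902.
T(s) = (4*s + 7.6)/(s^3 + 7.3*s^2 + 22.84*s + 31.902)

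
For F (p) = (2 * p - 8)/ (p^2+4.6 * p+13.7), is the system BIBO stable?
Denominator: p^2 + 4.6*p + 13.7. Poles: -2.3 + 2.9j, -2.3 - 2.9j. All Re(p)<0: Yes (stable)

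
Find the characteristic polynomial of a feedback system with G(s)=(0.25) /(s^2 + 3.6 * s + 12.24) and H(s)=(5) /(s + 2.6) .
Characteristic poly = G_den * H_den + G_num * H_num = (s^3 + 6.2*s^2 + 21.6*s + 31.824) + (1.25) = s^3 + 6.2*s^2 + 21.6*s + 33.074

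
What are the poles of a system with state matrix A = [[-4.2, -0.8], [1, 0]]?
Eigenvalues solve det(λI - A) = 0.
Characteristic polynomial: λ^2 + 4.2*λ + 0.8 = 0.
Factor: (λ + 0.2)(λ + 4) = 0.
Roots: -0.2, -4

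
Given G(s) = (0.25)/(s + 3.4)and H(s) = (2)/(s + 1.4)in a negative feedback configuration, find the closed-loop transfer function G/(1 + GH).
Closed-loop T = G/(1+GH).
Numerator: G_num * H_den = 0.25*s + 0.35.
Denominator: G_den * H_den + G_num * H_num = (s^2 + 4.8*s + 4.76) + (0.5) = s^2 + 4.8*s + 5.26.
T(s) = (0.25*s + 0.35)/(s^2 + 4.8*s + 5.26)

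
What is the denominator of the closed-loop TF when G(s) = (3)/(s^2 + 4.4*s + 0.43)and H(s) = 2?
Characteristic poly = G_den * H_den + G_num * H_num = (s^2 + 4.4*s + 0.43) + (6) = s^2 + 4.4*s + 6.43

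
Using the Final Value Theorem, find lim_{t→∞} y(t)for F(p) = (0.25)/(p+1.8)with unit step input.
FVT: lim_{t→∞} y(t) = lim_{p→0} p*Y(p) where Y(p) = F(p)/p.
= lim_{p→0} F(p) = F(0) = num(0)/den(0) = 0.25/1.8 = 0.1389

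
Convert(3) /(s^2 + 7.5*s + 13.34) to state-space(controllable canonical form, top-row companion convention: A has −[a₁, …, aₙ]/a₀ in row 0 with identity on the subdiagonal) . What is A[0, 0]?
Reachable canonical form for den = s^2 + 7.5*s + 13.34: top row of A = -[a₁,a₂,...,aₙ]/a₀, ones on the subdiagonal, zeros elsewhere.
A = [[-7.5, -13.34], [1, 0]].
A[0,0] = -7.5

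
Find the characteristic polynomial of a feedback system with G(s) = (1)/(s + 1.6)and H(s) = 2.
Characteristic poly = G_den * H_den + G_num * H_num = (s + 1.6) + (2) = s + 3.6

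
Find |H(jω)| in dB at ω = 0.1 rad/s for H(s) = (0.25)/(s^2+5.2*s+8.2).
Substitute s = j*0.1: H(j0.1) = 0.0304025 - 0.00193032j.
|H(j0.1)| = sqrt(Re² + Im²) = 0.03046.
20*log₁₀(0.03046) = -30.32 dB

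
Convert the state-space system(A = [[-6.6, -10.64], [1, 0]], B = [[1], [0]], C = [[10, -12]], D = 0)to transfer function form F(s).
F(s) = C(sI - A)⁻¹B + D.
Characteristic polynomial det(sI - A) = s^2 + 6.6*s + 10.64.
Numerator from C·adj(sI-A)·B + D·det(sI-A) = 10*s - 12.
F(s) = (10*s - 12)/(s^2 + 6.6*s + 10.64)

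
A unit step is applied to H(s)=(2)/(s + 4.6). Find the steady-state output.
FVT: lim_{t→∞} y(t) = lim_{s→0} s*Y(s) where Y(s) = H(s)/s.
= lim_{s→0} H(s) = H(0) = num(0)/den(0) = 2/4.6 = 0.4348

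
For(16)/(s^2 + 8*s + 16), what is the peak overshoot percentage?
Standard form: ωn²/(s²+2ζωn·s+ωn²) → ωn = 4, ζ = 1.
ζ ≥ 1, so the response is non-oscillatory: peak overshoot = 0%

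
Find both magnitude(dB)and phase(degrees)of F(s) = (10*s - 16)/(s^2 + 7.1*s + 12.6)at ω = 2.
Substitute s = j*2: F(j2) = 0.531205 + 1.44848j.
|F| = 20*log₁₀(sqrt(Re²+Im²)) = 3.77 dB.
∠F = atan2(Im, Re) = 69.86°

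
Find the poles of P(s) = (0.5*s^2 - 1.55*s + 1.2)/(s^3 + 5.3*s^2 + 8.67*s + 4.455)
Set denominator = 0: s^3 + 5.3*s^2 + 8.67*s + 4.455 = (s + 2.7)(s + 1.5)(s + 1.1) = 0 → Poles: -1.1, -1.5, -2.7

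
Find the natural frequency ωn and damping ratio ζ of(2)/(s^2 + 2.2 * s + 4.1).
Underdamped: complex pole -1.1 + 1.7j. ωn = |pole| = 2.025, ζ = -Re(pole)/ωn = 0.5433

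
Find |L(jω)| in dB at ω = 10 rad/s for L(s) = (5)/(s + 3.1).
Substitute s = j*10: L(j10) = 0.14141 - 0.456163j.
|L(j10)| = sqrt(Re² + Im²) = 0.4776.
20*log₁₀(0.4776) = -6.42 dB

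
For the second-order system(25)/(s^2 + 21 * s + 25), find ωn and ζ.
Standard form: ωn²/(s²+2ζωn·s+ωn²).
const=25=ωn² → ωn=5, s coeff=21=2ζωn → ζ=2.1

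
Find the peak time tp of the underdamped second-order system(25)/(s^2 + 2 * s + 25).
Standard form: ωn²/(s²+2ζωn·s+ωn²) → ωn = 5, ζ = 0.2.
ωd = ωn·√(1-ζ²) = 5·√(1-0.2²) = 4.899.
tp = π/ωd = π/4.899 = 0.6413 s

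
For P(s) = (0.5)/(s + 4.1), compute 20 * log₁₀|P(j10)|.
Substitute s = j*10: P(j10) = 0.0175499 - 0.0428046j.
|P(j10)| = sqrt(Re² + Im²) = 0.04626.
20*log₁₀(0.04626) = -26.70 dB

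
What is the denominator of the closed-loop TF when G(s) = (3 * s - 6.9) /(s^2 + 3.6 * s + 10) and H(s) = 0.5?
Characteristic poly = G_den * H_den + G_num * H_num = (s^2 + 3.6*s + 10) + (1.5*s - 3.45) = s^2 + 5.1*s + 6.55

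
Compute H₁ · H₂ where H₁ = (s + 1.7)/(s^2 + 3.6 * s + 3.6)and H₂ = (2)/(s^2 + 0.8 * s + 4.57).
Series: H = H₁ · H₂ = (n₁·n₂)/(d₁·d₂).
Num: n₁·n₂ = 2*s + 3.4. Den: d₁·d₂ = s^4 + 4.4*s^3 + 11.05*s^2 + 19.332*s + 16.452.
H(s) = (2*s + 3.4)/(s^4 + 4.4*s^3 + 11.05*s^2 + 19.332*s + 16.452)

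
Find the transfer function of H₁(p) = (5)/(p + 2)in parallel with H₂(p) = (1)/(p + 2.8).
Parallel: H = H₁ + H₂ = (n₁·d₂ + n₂·d₁)/(d₁·d₂).
n₁·d₂ = 5*p + 14. n₂·d₁ = p + 2. Sum = 6*p + 16. d₁·d₂ = p^2 + 4.8*p + 5.6.
H(p) = (6*p + 16)/(p^2 + 4.8*p + 5.6)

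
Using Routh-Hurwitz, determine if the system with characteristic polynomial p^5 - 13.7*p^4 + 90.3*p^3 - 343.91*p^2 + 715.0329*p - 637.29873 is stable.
Routh array:
p^5: [1, 90.3, 715.0329]; p^4: [-13.7, -343.91, -637.29873]; p^3: [65.1971, 668.515]; p^2: [-203.434, -637.29873]; p^1: [464.271]; p^0: [-637.29873]
First column: [1, -13.7, 65.1971, -203.434, 464.271, -637.29873]. Sign changes = 5.
No, unstable (5 RHP root(s))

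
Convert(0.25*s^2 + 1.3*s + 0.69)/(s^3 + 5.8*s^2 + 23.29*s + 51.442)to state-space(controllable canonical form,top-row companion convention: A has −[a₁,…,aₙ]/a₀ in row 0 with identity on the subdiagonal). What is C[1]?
Reachable canonical form: C = numerator coefficients (right-aligned, zero-padded to length n).
num = 0.25*s^2 + 1.3*s + 0.69, C = [[0.25, 1.3, 0.69]].
C[1] = 1.3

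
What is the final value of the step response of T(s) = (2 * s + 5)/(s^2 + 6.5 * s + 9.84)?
FVT: lim_{t→∞} y(t) = lim_{s→0} s*Y(s) where Y(s) = T(s)/s.
= lim_{s→0} T(s) = T(0) = num(0)/den(0) = 5/9.84 = 0.5081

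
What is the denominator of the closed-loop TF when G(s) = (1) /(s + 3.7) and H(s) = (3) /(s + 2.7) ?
Characteristic poly = G_den * H_den + G_num * H_num = (s^2 + 6.4*s + 9.99) + (3) = s^2 + 6.4*s + 12.99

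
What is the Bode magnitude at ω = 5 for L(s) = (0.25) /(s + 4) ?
Substitute s = j*5: L(j5) = 0.0243902 - 0.0304878j.
|L(j5)| = sqrt(Re² + Im²) = 0.03904.
20*log₁₀(0.03904) = -28.17 dB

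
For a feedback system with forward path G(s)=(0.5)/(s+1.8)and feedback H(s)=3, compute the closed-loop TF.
Closed-loop T = G/(1+GH).
Numerator: G_num * H_den = 0.5.
Denominator: G_den * H_den + G_num * H_num = (s + 1.8) + (1.5) = s + 3.3.
T(s) = (0.5)/(s + 3.3)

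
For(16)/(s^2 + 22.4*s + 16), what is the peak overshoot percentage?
Standard form: ωn²/(s²+2ζωn·s+ωn²) → ωn = 4, ζ = 2.8.
ζ ≥ 1, so the response is non-oscillatory: peak overshoot = 0%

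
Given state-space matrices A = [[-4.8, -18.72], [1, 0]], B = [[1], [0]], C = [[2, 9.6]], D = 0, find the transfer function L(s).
L(s) = C(sI - A)⁻¹B + D.
Characteristic polynomial det(sI - A) = s^2 + 4.8*s + 18.72.
Numerator from C·adj(sI-A)·B + D·det(sI-A) = 2*s + 9.6.
L(s) = (2*s + 9.6)/(s^2 + 4.8*s + 18.72)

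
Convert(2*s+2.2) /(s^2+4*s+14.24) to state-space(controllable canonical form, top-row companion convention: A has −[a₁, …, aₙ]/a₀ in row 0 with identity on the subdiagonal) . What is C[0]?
Reachable canonical form: C = numerator coefficients (right-aligned, zero-padded to length n).
num = 2*s + 2.2, C = [[2, 2.2]].
C[0] = 2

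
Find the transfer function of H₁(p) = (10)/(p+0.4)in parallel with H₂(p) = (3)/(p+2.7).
Parallel: H = H₁ + H₂ = (n₁·d₂ + n₂·d₁)/(d₁·d₂).
n₁·d₂ = 10*p + 27. n₂·d₁ = 3*p + 1.2. Sum = 13*p + 28.2. d₁·d₂ = p^2 + 3.1*p + 1.08.
H(p) = (13*p + 28.2)/(p^2 + 3.1*p + 1.08)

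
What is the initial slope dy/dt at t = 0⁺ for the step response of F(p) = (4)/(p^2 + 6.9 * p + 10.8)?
IVT: y'(0⁺) = lim_{p→∞} p²·Y(p) = lim_{p→∞} p·F(p).
deg(num) = 0, deg(den) = 2, relative degree = 2 ≥ 2, so p·F(p) → 0. Initial slope = 0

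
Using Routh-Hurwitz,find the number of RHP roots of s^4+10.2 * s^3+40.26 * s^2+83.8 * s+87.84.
Routh array:
s^4: [1, 40.26, 87.84]; s^3: [10.2, 83.8]; s^2: [32.0443, 87.84]; s^1: [55.8397]; s^0: [87.84]
First column: [1, 10.2, 32.0443, 55.8397, 87.84]. Sign changes = RHP roots = 0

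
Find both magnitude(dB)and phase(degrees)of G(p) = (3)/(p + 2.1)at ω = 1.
Substitute p = j*1: G(j1) = 1.16451 - 0.554529j.
|G| = 20*log₁₀(sqrt(Re²+Im²)) = 2.21 dB.
∠G = atan2(Im, Re) = -25.46°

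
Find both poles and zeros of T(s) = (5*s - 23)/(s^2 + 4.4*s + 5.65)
Set denominator = 0: s^2 + 4.4*s + 5.65 = 0 → Poles: -2.2 + 0.9j, -2.2 - 0.9j
Set numerator = 0: 5*s - 23 = 0 → Zeros: 4.6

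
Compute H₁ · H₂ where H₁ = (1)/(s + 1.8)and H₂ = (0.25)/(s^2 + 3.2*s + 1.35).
Series: H = H₁ · H₂ = (n₁·n₂)/(d₁·d₂).
Num: n₁·n₂ = 0.25. Den: d₁·d₂ = s^3 + 5*s^2 + 7.11*s + 2.43.
H(s) = (0.25)/(s^3 + 5*s^2 + 7.11*s + 2.43)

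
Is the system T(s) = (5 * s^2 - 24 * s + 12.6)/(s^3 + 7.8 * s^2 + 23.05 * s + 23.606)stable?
Denominator: s^3 + 7.8*s^2 + 23.05*s + 23.606 = (s + 2.2)(s^2 + 5.6*s + 10.73). Poles: -2.2, -2.8 + 1.7j, -2.8 - 1.7j. All Re(p)<0: Yes (stable)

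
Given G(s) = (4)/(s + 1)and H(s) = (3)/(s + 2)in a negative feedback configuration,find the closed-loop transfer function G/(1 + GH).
Closed-loop T = G/(1+GH).
Numerator: G_num * H_den = 4*s + 8.
Denominator: G_den * H_den + G_num * H_num = (s^2 + 3*s + 2) + (12) = s^2 + 3*s + 14.
T(s) = (4*s + 8)/(s^2 + 3*s + 14)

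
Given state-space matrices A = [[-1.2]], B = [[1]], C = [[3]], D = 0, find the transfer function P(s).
P(s) = C(sI - A)⁻¹B + D.
Characteristic polynomial det(sI - A) = s + 1.2.
Numerator from C·adj(sI-A)·B + D·det(sI-A) = 3.
P(s) = (3)/(s + 1.2)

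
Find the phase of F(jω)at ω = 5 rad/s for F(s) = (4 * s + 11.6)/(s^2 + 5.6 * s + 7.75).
Substitute s = j*5: F(j5) = 0.332759 - 0.619289j.
∠F(j5) = atan2(Im, Re) = atan2(-0.619289, 0.332759) = -61.75°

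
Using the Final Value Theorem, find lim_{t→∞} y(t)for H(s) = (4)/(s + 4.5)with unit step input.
FVT: lim_{t→∞} y(t) = lim_{s→0} s*Y(s) where Y(s) = H(s)/s.
= lim_{s→0} H(s) = H(0) = num(0)/den(0) = 4/4.5 = 0.8889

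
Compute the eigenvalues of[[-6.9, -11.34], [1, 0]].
Eigenvalues solve det(λI - A) = 0.
Characteristic polynomial: λ^2 + 6.9*λ + 11.34 = 0.
Factor: (λ + 2.7)(λ + 4.2) = 0.
Roots: -2.7, -4.2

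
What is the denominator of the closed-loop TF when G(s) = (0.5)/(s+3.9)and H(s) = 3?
Characteristic poly = G_den * H_den + G_num * H_num = (s + 3.9) + (1.5) = s + 5.4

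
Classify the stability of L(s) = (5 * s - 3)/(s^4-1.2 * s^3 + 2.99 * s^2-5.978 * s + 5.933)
Denominator: s^4 - 1.2*s^3 + 2.99*s^2 - 5.978*s + 5.933 = (s^2 - 2.2*s + 1.7)(s^2 + s + 3.49). Poles: -0.5 + 1.8j, -0.5 - 1.8j, 1.1 + 0.7j, 1.1 - 0.7j. Unstable (2 pole(s) in RHP)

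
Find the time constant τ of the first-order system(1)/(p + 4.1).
First-order system: τ = -1/pole. Pole = -4.1. τ = -1/(-4.1) = 0.2439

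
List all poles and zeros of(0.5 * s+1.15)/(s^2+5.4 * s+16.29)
Set denominator = 0: s^2 + 5.4*s + 16.29 = 0 → Poles: -2.7 + 3j, -2.7 - 3j
Set numerator = 0: 0.5*s + 1.15 = 0 → Zeros: -2.3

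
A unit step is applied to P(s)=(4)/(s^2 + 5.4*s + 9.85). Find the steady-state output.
FVT: lim_{t→∞} y(t) = lim_{s→0} s*Y(s) where Y(s) = P(s)/s.
= lim_{s→0} P(s) = P(0) = num(0)/den(0) = 4/9.85 = 0.4061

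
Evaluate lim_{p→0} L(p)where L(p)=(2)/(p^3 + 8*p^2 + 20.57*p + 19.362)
DC gain = L(0) = num(0)/den(0) = 2/19.362 = 0.1033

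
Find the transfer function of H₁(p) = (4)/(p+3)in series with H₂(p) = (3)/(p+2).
Series: H = H₁ · H₂ = (n₁·n₂)/(d₁·d₂).
Num: n₁·n₂ = 12. Den: d₁·d₂ = p^2 + 5*p + 6.
H(p) = (12)/(p^2 + 5*p + 6)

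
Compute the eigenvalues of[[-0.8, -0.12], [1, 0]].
Eigenvalues solve det(λI - A) = 0.
Characteristic polynomial: λ^2 + 0.8*λ + 0.12 = 0.
Factor: (λ + 0.2)(λ + 0.6) = 0.
Roots: -0.2, -0.6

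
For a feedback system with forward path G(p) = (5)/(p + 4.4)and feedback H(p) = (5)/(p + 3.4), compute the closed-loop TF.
Closed-loop T = G/(1+GH).
Numerator: G_num * H_den = 5*p + 17.
Denominator: G_den * H_den + G_num * H_num = (p^2 + 7.8*p + 14.96) + (25) = p^2 + 7.8*p + 39.96.
T(p) = (5*p + 17)/(p^2 + 7.8*p + 39.96)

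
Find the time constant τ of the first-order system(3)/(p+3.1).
First-order system: τ = -1/pole. Pole = -3.1. τ = -1/(-3.1) = 0.3226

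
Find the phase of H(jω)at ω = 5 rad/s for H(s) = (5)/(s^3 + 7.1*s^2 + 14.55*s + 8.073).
Substitute s = j*5: H(j5) = -0.0269483 + 0.00831065j.
∠H(j5) = atan2(Im, Re) = atan2(0.00831065, -0.0269483) = 162.86° (principal value).
Summing the individual angle contributions Σ∠(j5 − zᵢ) − Σ∠(j5 − pₖ) over the 0 zero(s) and 3 pole(s), each followed continuously from ω = 0 (DC phase referenced to (−180°, 180°]), gives -197.14°, i.e. the principal value - 360°. Continuous Bode phase = -197.14°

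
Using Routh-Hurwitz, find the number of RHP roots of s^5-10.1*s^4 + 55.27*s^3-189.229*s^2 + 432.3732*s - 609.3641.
Routh array:
s^5: [1, 55.27, 432.3732]; s^4: [-10.1, -189.229, -609.3641]; s^3: [36.5345, 372.04]; s^2: [-86.378, -609.3641]; s^1: [114.303]; s^0: [-609.3641]
First column: [1, -10.1, 36.5345, -86.378, 114.303, -609.3641]. Sign changes = RHP roots = 5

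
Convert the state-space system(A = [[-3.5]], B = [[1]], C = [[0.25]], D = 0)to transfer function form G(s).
G(s) = C(sI - A)⁻¹B + D.
Characteristic polynomial det(sI - A) = s + 3.5.
Numerator from C·adj(sI-A)·B + D·det(sI-A) = 0.25.
G(s) = (0.25)/(s + 3.5)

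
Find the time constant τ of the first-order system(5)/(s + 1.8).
First-order system: τ = -1/pole. Pole = -1.8. τ = -1/(-1.8) = 0.5556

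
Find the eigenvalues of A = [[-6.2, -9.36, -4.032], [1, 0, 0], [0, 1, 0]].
Eigenvalues solve det(λI - A) = 0.
Characteristic polynomial: λ^3 + 6.2*λ^2 + 9.36*λ + 4.032 = 0.
Factor: (λ + 4.2)(λ + 0.8)(λ + 1.2) = 0.
Roots: -0.8, -1.2, -4.2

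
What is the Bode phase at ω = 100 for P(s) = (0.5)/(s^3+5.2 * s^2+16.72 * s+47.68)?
Substitute s = j*100: P(j100) = -2.59929e-08 + 4.99485e-07j.
∠P(j100) = atan2(Im, Re) = atan2(4.99485e-07, -2.59929e-08) = 92.98° (principal value).
Summing the individual angle contributions Σ∠(j100 − zᵢ) − Σ∠(j100 − pₖ) over the 0 zero(s) and 3 pole(s), each followed continuously from ω = 0 (DC phase referenced to (−180°, 180°]), gives -267.02°, i.e. the principal value - 360°. Continuous Bode phase = -267.02°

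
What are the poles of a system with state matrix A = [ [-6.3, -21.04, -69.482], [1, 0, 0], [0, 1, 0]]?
Eigenvalues solve det(λI - A) = 0.
Characteristic polynomial: λ^3 + 6.3*λ^2 + 21.04*λ + 69.482 = 0.
Factor: (λ + 4.9)(λ^2 + 1.4*λ + 14.18) = 0.
Roots: -0.7 + 3.7j, -0.7 - 3.7j, -4.9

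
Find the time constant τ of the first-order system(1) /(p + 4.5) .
First-order system: τ = -1/pole. Pole = -4.5. τ = -1/(-4.5) = 0.2222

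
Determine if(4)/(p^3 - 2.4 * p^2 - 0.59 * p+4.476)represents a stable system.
Denominator: p^3 - 2.4*p^2 - 0.59*p + 4.476 = (p + 1.2)(p^2 - 3.6*p + 3.73). Poles: -1.2, 1.8 + 0.7j, 1.8 - 0.7j. All Re(p)<0: No (unstable)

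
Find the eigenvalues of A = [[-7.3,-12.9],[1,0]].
Eigenvalues solve det(λI - A) = 0.
Characteristic polynomial: λ^2 + 7.3*λ + 12.9 = 0.
Factor: (λ + 3)(λ + 4.3) = 0.
Roots: -3, -4.3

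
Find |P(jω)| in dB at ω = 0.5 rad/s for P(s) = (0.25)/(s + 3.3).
Substitute s = j*0.5: P(j0.5) = 0.0740575 - 0.0112208j.
|P(j0.5)| = sqrt(Re² + Im²) = 0.0749.
20*log₁₀(0.0749) = -22.51 dB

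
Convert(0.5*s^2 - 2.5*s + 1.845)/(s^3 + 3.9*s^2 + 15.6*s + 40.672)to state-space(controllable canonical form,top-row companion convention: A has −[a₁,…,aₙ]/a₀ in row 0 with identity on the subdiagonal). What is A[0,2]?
Reachable canonical form for den = s^3 + 3.9*s^2 + 15.6*s + 40.672: top row of A = -[a₁,a₂,...,aₙ]/a₀, ones on the subdiagonal, zeros elsewhere.
A = [[-3.9, -15.6, -40.672], [1, 0, 0], [0, 1, 0]].
A[0,2] = -40.672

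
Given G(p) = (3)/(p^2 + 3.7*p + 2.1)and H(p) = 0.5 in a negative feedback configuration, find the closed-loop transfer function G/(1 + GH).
Closed-loop T = G/(1+GH).
Numerator: G_num * H_den = 3.
Denominator: G_den * H_den + G_num * H_num = (p^2 + 3.7*p + 2.1) + (1.5) = p^2 + 3.7*p + 3.6.
T(p) = (3)/(p^2 + 3.7*p + 3.6)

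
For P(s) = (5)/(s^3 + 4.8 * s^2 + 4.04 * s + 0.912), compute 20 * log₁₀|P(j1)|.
Substitute s = j*1: P(j1) = -0.79809 - 0.624021j.
|P(j1)| = sqrt(Re² + Im²) = 1.013.
20*log₁₀(1.013) = 0.11 dB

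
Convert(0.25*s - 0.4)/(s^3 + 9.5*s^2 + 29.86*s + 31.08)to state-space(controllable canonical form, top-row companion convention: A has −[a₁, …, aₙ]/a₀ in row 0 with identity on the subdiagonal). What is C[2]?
Reachable canonical form: C = numerator coefficients (right-aligned, zero-padded to length n).
num = 0.25*s - 0.4, C = [[0, 0.25, -0.4]].
C[2] = -0.4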